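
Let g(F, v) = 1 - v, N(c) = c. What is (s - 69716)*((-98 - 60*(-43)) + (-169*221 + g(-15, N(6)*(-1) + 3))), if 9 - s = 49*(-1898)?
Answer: -812133585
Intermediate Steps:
s = 93011 (s = 9 - 49*(-1898) = 9 - 1*(-93002) = 9 + 93002 = 93011)
(s - 69716)*((-98 - 60*(-43)) + (-169*221 + g(-15, N(6)*(-1) + 3))) = (93011 - 69716)*((-98 - 60*(-43)) + (-169*221 + (1 - (6*(-1) + 3)))) = 23295*((-98 + 2580) + (-37349 + (1 - (-6 + 3)))) = 23295*(2482 + (-37349 + (1 - 1*(-3)))) = 23295*(2482 + (-37349 + (1 + 3))) = 23295*(2482 + (-37349 + 4)) = 23295*(2482 - 37345) = 23295*(-34863) = -812133585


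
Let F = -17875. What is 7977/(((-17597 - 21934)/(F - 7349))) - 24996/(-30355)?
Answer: 2036257920972/399987835 ≈ 5090.8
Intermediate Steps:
7977/(((-17597 - 21934)/(F - 7349))) - 24996/(-30355) = 7977/(((-17597 - 21934)/(-17875 - 7349))) - 24996/(-30355) = 7977/((-39531/(-25224))) - 24996*(-1/30355) = 7977/((-39531*(-1/25224))) + 24996/30355 = 7977/(13177/8408) + 24996/30355 = 7977*(8408/13177) + 24996/30355 = 67070616/13177 + 24996/30355 = 2036257920972/399987835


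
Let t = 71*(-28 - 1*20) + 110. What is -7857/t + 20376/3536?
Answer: 1800/221 ≈ 8.1448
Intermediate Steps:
t = -3298 (t = 71*(-28 - 20) + 110 = 71*(-48) + 110 = -3408 + 110 = -3298)
-7857/t + 20376/3536 = -7857/(-3298) + 20376/3536 = -7857*(-1/3298) + 20376*(1/3536) = 81/34 + 2547/442 = 1800/221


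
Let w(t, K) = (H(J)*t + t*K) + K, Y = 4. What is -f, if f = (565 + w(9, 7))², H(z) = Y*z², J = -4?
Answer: -1466521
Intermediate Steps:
H(z) = 4*z²
w(t, K) = K + 64*t + K*t (w(t, K) = ((4*(-4)²)*t + t*K) + K = ((4*16)*t + K*t) + K = (64*t + K*t) + K = K + 64*t + K*t)
f = 1466521 (f = (565 + (7 + 64*9 + 7*9))² = (565 + (7 + 576 + 63))² = (565 + 646)² = 1211² = 1466521)
-f = -1*1466521 = -1466521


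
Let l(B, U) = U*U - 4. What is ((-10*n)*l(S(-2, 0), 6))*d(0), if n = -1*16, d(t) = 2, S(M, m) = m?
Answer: 10240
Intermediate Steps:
n = -16
l(B, U) = -4 + U² (l(B, U) = U² - 4 = -4 + U²)
((-10*n)*l(S(-2, 0), 6))*d(0) = ((-10*(-16))*(-4 + 6²))*2 = (160*(-4 + 36))*2 = (160*32)*2 = 5120*2 = 10240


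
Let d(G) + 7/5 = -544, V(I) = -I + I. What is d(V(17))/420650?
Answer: -2727/2103250 ≈ -0.0012966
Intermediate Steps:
V(I) = 0
d(G) = -2727/5 (d(G) = -7/5 - 544 = -2727/5)
d(V(17))/420650 = -2727/5/420650 = -2727/5*1/420650 = -2727/2103250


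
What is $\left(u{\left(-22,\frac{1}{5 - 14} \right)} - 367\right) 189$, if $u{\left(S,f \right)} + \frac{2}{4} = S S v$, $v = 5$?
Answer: $\frac{775845}{2} \approx 3.8792 \cdot 10^{5}$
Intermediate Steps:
$u{\left(S,f \right)} = - \frac{1}{2} + 5 S^{2}$ ($u{\left(S,f \right)} = - \frac{1}{2} + S S 5 = - \frac{1}{2} + S^{2} \cdot 5 = - \frac{1}{2} + 5 S^{2}$)
$\left(u{\left(-22,\frac{1}{5 - 14} \right)} - 367\right) 189 = \left(\left(- \frac{1}{2} + 5 \left(-22\right)^{2}\right) - 367\right) 189 = \left(\left(- \frac{1}{2} + 5 \cdot 484\right) - 367\right) 189 = \left(\left(- \frac{1}{2} + 2420\right) - 367\right) 189 = \left(\frac{4839}{2} - 367\right) 189 = \frac{4105}{2} \cdot 189 = \frac{775845}{2}$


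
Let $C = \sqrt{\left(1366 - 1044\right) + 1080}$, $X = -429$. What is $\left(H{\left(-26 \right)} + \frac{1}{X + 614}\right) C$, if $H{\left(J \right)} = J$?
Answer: $- \frac{4809 \sqrt{1402}}{185} \approx -973.32$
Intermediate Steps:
$C = \sqrt{1402}$ ($C = \sqrt{\left(1366 - 1044\right) + 1080} = \sqrt{322 + 1080} = \sqrt{1402} \approx 37.443$)
$\left(H{\left(-26 \right)} + \frac{1}{X + 614}\right) C = \left(-26 + \frac{1}{-429 + 614}\right) \sqrt{1402} = \left(-26 + \frac{1}{185}\right) \sqrt{1402} = - \frac{4809 \sqrt{1402}}{185}$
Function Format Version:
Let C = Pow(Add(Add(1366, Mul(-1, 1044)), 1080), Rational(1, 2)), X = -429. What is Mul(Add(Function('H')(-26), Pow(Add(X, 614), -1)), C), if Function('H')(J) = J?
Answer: Mul(Rational(-4809, 185), Pow(1402, Rational(1, 2))) ≈ -973.32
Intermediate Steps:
C = Pow(1402, Rational(1, 2)) (C = Pow(Add(Add(1366, -1044), 1080), Rational(1, 2)) = Pow(Add(322, 1080), Rational(1, 2)) = Pow(1402, Rational(1, 2)) ≈ 37.443)
Mul(Add(Function('H')(-26), Pow(Add(X, 614), -1)), C) = Mul(Add(-26, Pow(Add(-429, 614), -1)), Pow(1402, Rational(1, 2))) = Mul(Add(-26, Pow(185, -1)), Pow(1402, Rational(1, 2))) = Mul(Add(-26, Rational(1, 185)), Pow(1402, Rational(1, 2))) = Mul(Rational(-4809, 185), Pow(1402, Rational(1, 2)))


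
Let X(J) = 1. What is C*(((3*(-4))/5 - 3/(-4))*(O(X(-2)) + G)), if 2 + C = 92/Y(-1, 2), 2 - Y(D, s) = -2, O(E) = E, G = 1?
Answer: -693/10 ≈ -69.300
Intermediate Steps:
Y(D, s) = 4 (Y(D, s) = 2 - 1*(-2) = 2 + 2 = 4)
C = 21 (C = -2 + 92/4 = -2 + 92*(¼) = -2 + 23 = 21)
C*(((3*(-4))/5 - 3/(-4))*(O(X(-2)) + G)) = 21*(((3*(-4))/5 - 3/(-4))*(1 + 1)) = 21*((-12*⅕ - 3*(-¼))*2) = 21*((-12/5 + ¾)*2) = 21*(-33/20*2) = 21*(-33/10) = -693/10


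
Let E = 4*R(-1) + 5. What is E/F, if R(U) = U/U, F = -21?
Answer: -3/7 ≈ -0.42857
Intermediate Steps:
R(U) = 1
E = 9 (E = 4*1 + 5 = 4 + 5 = 9)
E/F = 9/(-21) = 9*(-1/21) = -3/7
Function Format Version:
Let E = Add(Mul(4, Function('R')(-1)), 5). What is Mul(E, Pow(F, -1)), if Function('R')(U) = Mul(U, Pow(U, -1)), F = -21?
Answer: Rational(-3, 7) ≈ -0.42857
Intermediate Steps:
Function('R')(U) = 1
E = 9 (E = Add(Mul(4, 1), 5) = Add(4, 5) = 9)
Mul(E, Pow(F, -1)) = Mul(9, Pow(-21, -1)) = Mul(9, Rational(-1, 21)) = Rational(-3, 7)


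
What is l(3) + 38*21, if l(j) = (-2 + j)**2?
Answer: 799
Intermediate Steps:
l(3) + 38*21 = (-2 + 3)**2 + 38*21 = 1**2 + 798 = 1 + 798 = 799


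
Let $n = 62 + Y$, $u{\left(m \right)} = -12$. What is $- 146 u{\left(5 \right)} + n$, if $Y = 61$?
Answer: $1875$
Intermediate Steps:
$n = 123$ ($n = 62 + 61 = 123$)
$- 146 u{\left(5 \right)} + n = \left(-146\right) \left(-12\right) + 123 = 1752 + 123 = 1875$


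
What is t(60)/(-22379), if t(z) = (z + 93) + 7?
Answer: -160/22379 ≈ -0.0071496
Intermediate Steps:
t(z) = 100 + z (t(z) = (93 + z) + 7 = 100 + z)
t(60)/(-22379) = (100 + 60)/(-22379) = 160*(-1/22379) = -160/22379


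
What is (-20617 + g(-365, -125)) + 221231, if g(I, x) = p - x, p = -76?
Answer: 200663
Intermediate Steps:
g(I, x) = -76 - x
(-20617 + g(-365, -125)) + 221231 = (-20617 + (-76 - 1*(-125))) + 221231 = (-20617 + (-76 + 125)) + 221231 = (-20617 + 49) + 221231 = -20568 + 221231 = 200663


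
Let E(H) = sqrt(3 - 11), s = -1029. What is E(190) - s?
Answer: 1029 + 2*I*sqrt(2) ≈ 1029.0 + 2.8284*I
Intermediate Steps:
E(H) = 2*I*sqrt(2) (E(H) = sqrt(-8) = 2*I*sqrt(2))
E(190) - s = 2*I*sqrt(2) - 1*(-1029) = 2*I*sqrt(2) + 1029 = 1029 + 2*I*sqrt(2)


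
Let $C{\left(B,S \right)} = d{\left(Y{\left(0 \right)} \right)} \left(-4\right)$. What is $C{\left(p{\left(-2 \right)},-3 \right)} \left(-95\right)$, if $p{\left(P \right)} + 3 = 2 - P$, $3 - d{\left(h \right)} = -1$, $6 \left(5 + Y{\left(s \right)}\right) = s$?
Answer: $1520$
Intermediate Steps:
$Y{\left(s \right)} = -5 + \frac{s}{6}$
$d{\left(h \right)} = 4$ ($d{\left(h \right)} = 3 - -1 = 3 + 1 = 4$)
$p{\left(P \right)} = -1 - P$ ($p{\left(P \right)} = -3 - \left(-2 + P\right) = -1 - P$)
$C{\left(B,S \right)} = -16$ ($C{\left(B,S \right)} = 4 \left(-4\right) = -16$)
$C{\left(p{\left(-2 \right)},-3 \right)} \left(-95\right) = \left(-16\right) \left(-95\right) = 1520$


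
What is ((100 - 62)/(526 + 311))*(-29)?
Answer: -1102/837 ≈ -1.3166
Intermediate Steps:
((100 - 62)/(526 + 311))*(-29) = (38/837)*(-29) = -1102/837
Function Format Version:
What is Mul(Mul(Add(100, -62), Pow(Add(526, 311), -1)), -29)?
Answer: Rational(-1102, 837) ≈ -1.3166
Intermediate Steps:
Mul(Mul(Add(100, -62), Pow(Add(526, 311), -1)), -29) = Mul(Mul(38, Pow(837, -1)), -29) = Mul(Mul(38, Rational(1, 837)), -29) = Mul(Rational(38, 837), -29) = Rational(-1102, 837)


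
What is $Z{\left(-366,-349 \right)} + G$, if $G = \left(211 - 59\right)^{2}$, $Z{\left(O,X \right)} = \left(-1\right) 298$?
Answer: $22806$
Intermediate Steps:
$Z{\left(O,X \right)} = -298$
$G = 23104$ ($G = 152^{2} = 23104$)
$Z{\left(-366,-349 \right)} + G = -298 + 23104 = 22806$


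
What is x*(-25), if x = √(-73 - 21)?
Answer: -25*I*√94 ≈ -242.38*I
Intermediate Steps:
x = I*√94 (x = √(-94) = I*√94 ≈ 9.6954*I)
x*(-25) = (I*√94)*(-25) = -25*I*√94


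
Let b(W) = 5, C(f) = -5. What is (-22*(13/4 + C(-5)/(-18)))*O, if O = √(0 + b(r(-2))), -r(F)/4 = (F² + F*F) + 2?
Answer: -1397*√5/18 ≈ -173.54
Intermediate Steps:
r(F) = -8 - 8*F² (r(F) = -4*((F² + F*F) + 2) = -4*((F² + F²) + 2) = -4*(2*F² + 2) = -4*(2 + 2*F²) = -8 - 8*F²)
O = √5 (O = √(0 + 5) = √5 ≈ 2.2361)
(-22*(13/4 + C(-5)/(-18)))*O = (-22*(13/4 - 5/(-18)))*√5 = (-22*(13*(¼) - 5*(-1/18)))*√5 = (-22*(13/4 + 5/18))*√5 = (-22*127/36)*√5 = -1397*√5/18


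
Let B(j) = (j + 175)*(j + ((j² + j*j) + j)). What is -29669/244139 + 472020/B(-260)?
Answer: -464166601/2851892290 ≈ -0.16276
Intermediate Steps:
B(j) = (175 + j)*(2*j + 2*j²) (B(j) = (175 + j)*(j + ((j² + j²) + j)) = (175 + j)*(j + (2*j² + j)) = (175 + j)*(j + (j + 2*j²)) = (175 + j)*(2*j + 2*j²))
-29669/244139 + 472020/B(-260) = -29669/244139 + 472020/((2*(-260)*(175 + (-260)² + 176*(-260)))) = -29669*1/244139 + 472020/((2*(-260)*(175 + 67600 - 45760))) = -29669/244139 + 472020/((2*(-260)*22015)) = -29669/244139 + 472020/(-11447800) = -29669/244139 + 472020*(-1/11447800) = -29669/244139 - 23601/572390 = -464166601/2851892290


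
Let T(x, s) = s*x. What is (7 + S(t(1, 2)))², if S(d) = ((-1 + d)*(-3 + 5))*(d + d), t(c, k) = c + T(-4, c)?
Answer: 3025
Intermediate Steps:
t(c, k) = -3*c (t(c, k) = c + c*(-4) = c - 4*c = -3*c)
S(d) = 2*d*(-2 + 2*d) (S(d) = ((-1 + d)*2)*(2*d) = (-2 + 2*d)*(2*d) = 2*d*(-2 + 2*d))
(7 + S(t(1, 2)))² = (7 + 4*(-3*1)*(-1 - 3*1))² = (7 + 4*(-3)*(-1 - 3))² = (7 + 4*(-3)*(-4))² = (7 + 48)² = 55² = 3025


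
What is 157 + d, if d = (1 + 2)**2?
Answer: 166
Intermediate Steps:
d = 9 (d = 3**2 = 9)
157 + d = 157 + 9 = 166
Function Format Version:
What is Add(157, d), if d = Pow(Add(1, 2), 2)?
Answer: 166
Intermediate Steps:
d = 9 (d = Pow(3, 2) = 9)
Add(157, d) = Add(157, 9) = 166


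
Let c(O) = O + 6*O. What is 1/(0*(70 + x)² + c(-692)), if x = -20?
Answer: -1/4844 ≈ -0.00020644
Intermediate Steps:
c(O) = 7*O
1/(0*(70 + x)² + c(-692)) = 1/(0*(70 - 20)² + 7*(-692)) = 1/(0*50² - 4844) = 1/(0*2500 - 4844) = 1/(0 - 4844) = 1/(-4844) = -1/4844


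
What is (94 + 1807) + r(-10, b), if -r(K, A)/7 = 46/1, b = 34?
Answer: 1579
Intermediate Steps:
r(K, A) = -322 (r(K, A) = -322/1 = -322)
(94 + 1807) + r(-10, b) = (94 + 1807) - 322 = 1901 - 322 = 1579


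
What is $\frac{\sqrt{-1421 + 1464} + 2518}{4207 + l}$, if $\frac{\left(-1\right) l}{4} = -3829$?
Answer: $\frac{2518}{19523} + \frac{\sqrt{43}}{19523} \approx 0.12931$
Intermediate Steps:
$l = 15316$ ($l = \left(-4\right) \left(-3829\right) = 15316$)
$\frac{\sqrt{-1421 + 1464} + 2518}{4207 + l} = \frac{\sqrt{-1421 + 1464} + 2518}{4207 + 15316} = \frac{\sqrt{43} + 2518}{19523} = \left(2518 + \sqrt{43}\right) \frac{1}{19523} = \frac{2518}{19523} + \frac{\sqrt{43}}{19523}$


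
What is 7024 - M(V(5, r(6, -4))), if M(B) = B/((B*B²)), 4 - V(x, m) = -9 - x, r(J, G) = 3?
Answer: 2275775/324 ≈ 7024.0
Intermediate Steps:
V(x, m) = 13 + x (V(x, m) = 4 - (-9 - x) = 4 + (9 + x) = 13 + x)
M(B) = B⁻² (M(B) = B/(B³) = B/B³ = B⁻²)
7024 - M(V(5, r(6, -4))) = 7024 - 1/(13 + 5)² = 7024 - 1/18² = 7024 - 1*1/324 = 7024 - 1/324 = 2275775/324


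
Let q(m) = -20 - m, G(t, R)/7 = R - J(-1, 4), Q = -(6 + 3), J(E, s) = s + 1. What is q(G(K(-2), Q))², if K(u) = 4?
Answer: 6084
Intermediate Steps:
J(E, s) = 1 + s
Q = -9 (Q = -1*9 = -9)
G(t, R) = -35 + 7*R (G(t, R) = 7*(R - (1 + 4)) = 7*(R - 1*5) = 7*(R - 5) = 7*(-5 + R) = -35 + 7*R)
q(G(K(-2), Q))² = (-20 - (-35 + 7*(-9)))² = (-20 - (-35 - 63))² = (-20 - 1*(-98))² = (-20 + 98)² = 78² = 6084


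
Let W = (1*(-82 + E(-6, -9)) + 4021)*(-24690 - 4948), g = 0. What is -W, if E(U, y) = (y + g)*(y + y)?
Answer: 121545438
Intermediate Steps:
E(U, y) = 2*y**2 (E(U, y) = (y + 0)*(y + y) = y*(2*y) = 2*y**2)
W = -121545438 (W = (1*(-82 + 2*(-9)**2) + 4021)*(-24690 - 4948) = (1*(-82 + 2*81) + 4021)*(-29638) = (1*(-82 + 162) + 4021)*(-29638) = (1*80 + 4021)*(-29638) = (80 + 4021)*(-29638) = 4101*(-29638) = -121545438)
-W = -1*(-121545438) = 121545438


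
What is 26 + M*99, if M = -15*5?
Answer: -7399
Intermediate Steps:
M = -75
26 + M*99 = 26 - 75*99 = 26 - 7425 = -7399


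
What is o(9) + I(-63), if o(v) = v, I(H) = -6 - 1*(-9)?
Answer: 12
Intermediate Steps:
I(H) = 3 (I(H) = -6 + 9 = 3)
o(9) + I(-63) = 9 + 3 = 12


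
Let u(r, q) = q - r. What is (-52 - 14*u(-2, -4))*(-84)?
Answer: 2016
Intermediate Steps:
(-52 - 14*u(-2, -4))*(-84) = (-52 - 14*(-4 - 1*(-2)))*(-84) = (-52 - 14*(-4 + 2))*(-84) = (-52 - 14*(-2))*(-84) = (-52 + 28)*(-84) = -24*(-84) = 2016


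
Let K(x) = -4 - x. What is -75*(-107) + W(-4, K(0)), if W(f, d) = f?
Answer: 8021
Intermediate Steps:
-75*(-107) + W(-4, K(0)) = -75*(-107) - 4 = 8025 - 4 = 8021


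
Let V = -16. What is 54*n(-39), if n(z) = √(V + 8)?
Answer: 108*I*√2 ≈ 152.74*I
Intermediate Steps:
n(z) = 2*I*√2 (n(z) = √(-16 + 8) = √(-8) = 2*I*√2)
54*n(-39) = 54*(2*I*√2) = 108*I*√2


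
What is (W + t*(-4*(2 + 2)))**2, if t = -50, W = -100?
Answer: 490000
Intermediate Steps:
(W + t*(-4*(2 + 2)))**2 = (-100 - (-200)*(2 + 2))**2 = (-100 - (-200)*4)**2 = (-100 - 50*(-16))**2 = (-100 + 800)**2 = 700**2 = 490000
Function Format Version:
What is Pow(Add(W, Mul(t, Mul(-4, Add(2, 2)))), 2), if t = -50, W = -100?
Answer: 490000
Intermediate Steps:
Pow(Add(W, Mul(t, Mul(-4, Add(2, 2)))), 2) = Pow(Add(-100, Mul(-50, Mul(-4, Add(2, 2)))), 2) = Pow(Add(-100, Mul(-50, Mul(-4, 4))), 2) = Pow(Add(-100, Mul(-50, -16)), 2) = Pow(Add(-100, 800), 2) = Pow(700, 2) = 490000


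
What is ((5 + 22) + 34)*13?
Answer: 793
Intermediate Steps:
((5 + 22) + 34)*13 = (27 + 34)*13 = 61*13 = 793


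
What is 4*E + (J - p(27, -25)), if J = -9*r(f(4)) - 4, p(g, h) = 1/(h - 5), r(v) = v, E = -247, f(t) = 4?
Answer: -30839/30 ≈ -1028.0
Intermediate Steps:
p(g, h) = 1/(-5 + h)
J = -40 (J = -9*4 - 4 = -36 - 4 = -40)
4*E + (J - p(27, -25)) = 4*(-247) + (-40 - 1/(-5 - 25)) = -988 + (-40 - 1/(-30)) = -988 + (-40 - 1*(-1/30)) = -988 + (-40 + 1/30) = -988 - 1199/30 = -30839/30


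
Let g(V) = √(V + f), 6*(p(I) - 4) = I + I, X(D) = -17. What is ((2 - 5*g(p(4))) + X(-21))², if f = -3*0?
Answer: 1075/3 + 200*√3 ≈ 704.74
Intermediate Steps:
f = 0
p(I) = 4 + I/3 (p(I) = 4 + (I + I)/6 = 4 + (2*I)/6 = 4 + I/3)
g(V) = √V (g(V) = √(V + 0) = √V)
((2 - 5*g(p(4))) + X(-21))² = ((2 - 5*√(4 + (⅓)*4)) - 17)² = ((2 - 5*√(4 + 4/3)) - 17)² = ((2 - 20*√3/3) - 17)² = (-15 - 20*√3/3)²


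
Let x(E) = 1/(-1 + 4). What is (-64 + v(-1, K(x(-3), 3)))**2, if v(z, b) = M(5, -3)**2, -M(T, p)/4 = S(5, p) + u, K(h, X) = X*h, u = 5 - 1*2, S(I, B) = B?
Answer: 4096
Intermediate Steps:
x(E) = 1/3
u = 3 (u = 5 - 2 = 3)
M(T, p) = -12 - 4*p (M(T, p) = -4*(p + 3) = -4*(3 + p) = -12 - 4*p)
v(z, b) = 0 (v(z, b) = (-12 - 4*(-3))**2 = (-12 + 12)**2 = 0**2 = 0)
(-64 + v(-1, K(x(-3), 3)))**2 = (-64 + 0)**2 = (-64)**2 = 4096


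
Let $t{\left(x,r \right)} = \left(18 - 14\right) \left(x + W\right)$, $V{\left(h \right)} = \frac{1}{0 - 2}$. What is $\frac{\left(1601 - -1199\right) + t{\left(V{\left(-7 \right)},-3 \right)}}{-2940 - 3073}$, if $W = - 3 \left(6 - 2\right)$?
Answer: $- \frac{2750}{6013} \approx -0.45734$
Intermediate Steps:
$V{\left(h \right)} = - \frac{1}{2}$ ($V{\left(h \right)} = \frac{1}{-2} = - \frac{1}{2}$)
$W = -12$ ($W = \left(-3\right) 4 = -12$)
$t{\left(x,r \right)} = -48 + 4 x$ ($t{\left(x,r \right)} = \left(18 - 14\right) \left(x - 12\right) = 4 \left(-12 + x\right) = -48 + 4 x$)
$\frac{\left(1601 - -1199\right) + t{\left(V{\left(-7 \right)},-3 \right)}}{-2940 - 3073} = \frac{\left(1601 - -1199\right) + \left(-48 + 4 \left(- \frac{1}{2}\right)\right)}{-2940 - 3073} = \frac{\left(1601 + 1199\right) - 50}{-6013} = \left(2800 - 50\right) \left(- \frac{1}{6013}\right) = 2750 \left(- \frac{1}{6013}\right) = - \frac{2750}{6013}$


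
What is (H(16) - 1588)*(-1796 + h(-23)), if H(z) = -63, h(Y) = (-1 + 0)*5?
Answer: 2973451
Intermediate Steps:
h(Y) = -5 (h(Y) = -1*5 = -5)
(H(16) - 1588)*(-1796 + h(-23)) = (-63 - 1588)*(-1796 - 5) = -1651*(-1801) = 2973451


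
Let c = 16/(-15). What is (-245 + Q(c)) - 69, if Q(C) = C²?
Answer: -70394/225 ≈ -312.86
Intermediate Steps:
c = -16/15 (c = 16*(-1/15) = -16/15 ≈ -1.0667)
(-245 + Q(c)) - 69 = (-245 + (-16/15)²) - 69 = (-245 + 256/225) - 69 = -54869/225 - 69 = -70394/225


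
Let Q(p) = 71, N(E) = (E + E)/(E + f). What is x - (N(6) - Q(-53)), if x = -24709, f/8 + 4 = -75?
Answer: -7711688/313 ≈ -24638.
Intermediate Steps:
f = -632 (f = -32 + 8*(-75) = -32 - 600 = -632)
N(E) = 2*E/(-632 + E) (N(E) = (E + E)/(E - 632) = (2*E)/(-632 + E) = 2*E/(-632 + E))
x - (N(6) - Q(-53)) = -24709 - (2*6/(-632 + 6) - 1*71) = -24709 - (2*6/(-626) - 71) = -24709 - (2*6*(-1/626) - 71) = -24709 - (-6/313 - 71) = -24709 - 1*(-22229/313) = -24709 + 22229/313 = -7711688/313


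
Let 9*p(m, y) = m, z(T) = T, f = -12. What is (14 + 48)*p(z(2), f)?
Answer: 124/9 ≈ 13.778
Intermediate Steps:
p(m, y) = m/9
(14 + 48)*p(z(2), f) = (14 + 48)*((⅑)*2) = 62*(2/9) = 124/9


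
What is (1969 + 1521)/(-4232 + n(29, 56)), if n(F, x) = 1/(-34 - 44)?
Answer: -272220/330097 ≈ -0.82467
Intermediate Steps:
n(F, x) = -1/78 (n(F, x) = 1/(-78) = -1/78)
(1969 + 1521)/(-4232 + n(29, 56)) = (1969 + 1521)/(-4232 - 1/78) = 3490/(-330097/78) = 3490*(-78/330097) = -272220/330097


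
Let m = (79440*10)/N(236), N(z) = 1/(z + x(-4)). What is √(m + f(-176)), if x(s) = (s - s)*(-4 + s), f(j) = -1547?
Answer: √187476853 ≈ 13692.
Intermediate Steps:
x(s) = 0 (x(s) = 0*(-4 + s) = 0)
N(z) = 1/z (N(z) = 1/(z + 0) = 1/z)
m = 187478400 (m = (79440*10)/(1/236) = 794400/(1/236) = 794400*236 = 187478400)
√(m + f(-176)) = √(187478400 - 1547) = √187476853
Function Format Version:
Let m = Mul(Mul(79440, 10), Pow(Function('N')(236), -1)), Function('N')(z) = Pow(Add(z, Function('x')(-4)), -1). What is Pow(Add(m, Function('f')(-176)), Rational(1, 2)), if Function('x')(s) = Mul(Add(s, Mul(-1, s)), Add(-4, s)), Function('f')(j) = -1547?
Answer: Pow(187476853, Rational(1, 2)) ≈ 13692.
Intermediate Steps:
Function('x')(s) = 0 (Function('x')(s) = Mul(0, Add(-4, s)) = 0)
Function('N')(z) = Pow(z, -1) (Function('N')(z) = Pow(Add(z, 0), -1) = Pow(z, -1))
m = 187478400 (m = Mul(Mul(79440, 10), Pow(Pow(236, -1), -1)) = Mul(794400, Pow(Rational(1, 236), -1)) = Mul(794400, 236) = 187478400)
Pow(Add(m, Function('f')(-176)), Rational(1, 2)) = Pow(Add(187478400, -1547), Rational(1, 2)) = Pow(187476853, Rational(1, 2))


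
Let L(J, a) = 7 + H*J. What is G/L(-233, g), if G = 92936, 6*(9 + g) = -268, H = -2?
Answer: 92936/473 ≈ 196.48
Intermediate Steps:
g = -161/3 (g = -9 + (1/6)*(-268) = -9 - 134/3 = -161/3 ≈ -53.667)
L(J, a) = 7 - 2*J
G/L(-233, g) = 92936/(7 - 2*(-233)) = 92936/(7 + 466) = 92936/473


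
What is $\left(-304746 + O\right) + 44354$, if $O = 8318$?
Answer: $-252074$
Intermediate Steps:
$\left(-304746 + O\right) + 44354 = \left(-304746 + 8318\right) + 44354 = -296428 + 44354 = -252074$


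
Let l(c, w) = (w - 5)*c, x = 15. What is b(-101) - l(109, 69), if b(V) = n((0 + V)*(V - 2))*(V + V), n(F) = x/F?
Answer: -718558/103 ≈ -6976.3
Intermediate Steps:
n(F) = 15/F
l(c, w) = c*(-5 + w) (l(c, w) = (-5 + w)*c = c*(-5 + w))
b(V) = 30/(-2 + V) (b(V) = (15/(((0 + V)*(V - 2))))*(V + V) = (15/((V*(-2 + V))))*(2*V) = (15*(1/(V*(-2 + V))))*(2*V) = (15/(V*(-2 + V)))*(2*V) = 30/(-2 + V))
b(-101) - l(109, 69) = 30/(-2 - 101) - 109*(-5 + 69) = 30/(-103) - 109*64 = 30*(-1/103) - 1*6976 = -30/103 - 6976 = -718558/103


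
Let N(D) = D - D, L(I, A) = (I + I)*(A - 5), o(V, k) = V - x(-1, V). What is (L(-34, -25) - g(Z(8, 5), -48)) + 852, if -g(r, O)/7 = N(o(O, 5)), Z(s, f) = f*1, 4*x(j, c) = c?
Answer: 2892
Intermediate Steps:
x(j, c) = c/4
Z(s, f) = f
o(V, k) = 3*V/4 (o(V, k) = V - V/4 = 3*V/4)
L(I, A) = 2*I*(-5 + A) (L(I, A) = (2*I)*(-5 + A) = 2*I*(-5 + A))
N(D) = 0
g(r, O) = 0 (g(r, O) = -7*0 = 0)
(L(-34, -25) - g(Z(8, 5), -48)) + 852 = (2*(-34)*(-5 - 25) - 1*0) + 852 = (2*(-34)*(-30) + 0) + 852 = (2040 + 0) + 852 = 2040 + 852 = 2892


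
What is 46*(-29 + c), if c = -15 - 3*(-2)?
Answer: -1748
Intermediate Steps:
c = -9 (c = -15 - (-6) = -15 - 1*(-6) = -15 + 6 = -9)
46*(-29 + c) = 46*(-29 - 9) = 46*(-38) = -1748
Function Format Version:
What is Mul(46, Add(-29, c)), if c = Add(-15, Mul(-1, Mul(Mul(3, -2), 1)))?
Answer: -1748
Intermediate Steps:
c = -9 (c = Add(-15, Mul(-1, Mul(-6, 1))) = Add(-15, Mul(-1, -6)) = Add(-15, 6) = -9)
Mul(46, Add(-29, c)) = Mul(46, Add(-29, -9)) = Mul(46, -38) = -1748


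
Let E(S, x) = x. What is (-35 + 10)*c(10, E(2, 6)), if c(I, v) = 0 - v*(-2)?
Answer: -300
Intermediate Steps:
c(I, v) = 2*v (c(I, v) = 0 - (-2)*v = 0 + 2*v = 2*v)
(-35 + 10)*c(10, E(2, 6)) = (-35 + 10)*(2*6) = -25*12 = -300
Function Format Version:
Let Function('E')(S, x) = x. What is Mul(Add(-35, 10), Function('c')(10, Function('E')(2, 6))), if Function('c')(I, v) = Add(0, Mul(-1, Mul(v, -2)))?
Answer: -300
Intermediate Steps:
Function('c')(I, v) = Mul(2, v) (Function('c')(I, v) = Add(0, Mul(-1, Mul(-2, v))) = Add(0, Mul(2, v)) = Mul(2, v))
Mul(Add(-35, 10), Function('c')(10, Function('E')(2, 6))) = Mul(Add(-35, 10), Mul(2, 6)) = Mul(-25, 12) = -300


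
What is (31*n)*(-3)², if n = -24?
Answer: -6696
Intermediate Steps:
(31*n)*(-3)² = (31*(-24))*(-3)² = -744*9 = -6696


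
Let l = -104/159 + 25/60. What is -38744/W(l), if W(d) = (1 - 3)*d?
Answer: -12320592/151 ≈ -81593.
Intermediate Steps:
l = -151/636 (l = -104*1/159 + 25*(1/60) = -104/159 + 5/12 = -151/636 ≈ -0.23742)
W(d) = -2*d
-38744/W(l) = -38744/((-2*(-151/636))) = -38744/151/318 = -38744*318/151 = -12320592/151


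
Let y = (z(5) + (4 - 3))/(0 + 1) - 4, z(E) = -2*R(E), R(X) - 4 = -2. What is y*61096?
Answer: -427672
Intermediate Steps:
R(X) = 2 (R(X) = 4 - 2 = 2)
z(E) = -4 (z(E) = -2*2 = -4)
y = -7 (y = (-4 + (4 - 3))/(0 + 1) - 4 = (-4 + 1)/1 - 4 = -3*1 - 4 = -3 - 4 = -7)
y*61096 = -7*61096 = -427672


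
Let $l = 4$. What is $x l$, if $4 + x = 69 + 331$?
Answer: $1584$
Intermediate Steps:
$x = 396$ ($x = -4 + \left(69 + 331\right) = -4 + 400 = 396$)
$x l = 396 \cdot 4 = 1584$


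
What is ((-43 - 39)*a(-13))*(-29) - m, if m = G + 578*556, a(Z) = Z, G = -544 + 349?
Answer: -352087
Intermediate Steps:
G = -195
m = 321173 (m = -195 + 578*556 = -195 + 321368 = 321173)
((-43 - 39)*a(-13))*(-29) - m = ((-43 - 39)*(-13))*(-29) - 1*321173 = -82*(-13)*(-29) - 321173 = 1066*(-29) - 321173 = -30914 - 321173 = -352087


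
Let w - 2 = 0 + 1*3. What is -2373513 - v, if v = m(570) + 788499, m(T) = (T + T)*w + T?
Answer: -3168282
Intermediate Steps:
w = 5 (w = 2 + (0 + 1*3) = 2 + (0 + 3) = 2 + 3 = 5)
m(T) = 11*T (m(T) = (T + T)*5 + T = (2*T)*5 + T = 10*T + T = 11*T)
v = 794769 (v = 11*570 + 788499 = 6270 + 788499 = 794769)
-2373513 - v = -2373513 - 1*794769 = -2373513 - 794769 = -3168282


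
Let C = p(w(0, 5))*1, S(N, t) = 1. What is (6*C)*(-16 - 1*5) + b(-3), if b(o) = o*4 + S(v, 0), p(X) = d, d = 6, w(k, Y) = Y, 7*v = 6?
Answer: -767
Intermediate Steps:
v = 6/7 (v = (⅐)*6 = 6/7 ≈ 0.85714)
p(X) = 6
b(o) = 1 + 4*o (b(o) = o*4 + 1 = 4*o + 1 = 1 + 4*o)
C = 6 (C = 6*1 = 6)
(6*C)*(-16 - 1*5) + b(-3) = (6*6)*(-16 - 1*5) + (1 + 4*(-3)) = 36*(-16 - 5) + (1 - 12) = 36*(-21) - 11 = -756 - 11 = -767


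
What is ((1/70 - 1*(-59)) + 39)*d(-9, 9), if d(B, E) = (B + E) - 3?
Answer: -20583/70 ≈ -294.04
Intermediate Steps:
d(B, E) = -3 + B + E
((1/70 - 1*(-59)) + 39)*d(-9, 9) = ((1/70 - 1*(-59)) + 39)*(-3 - 9 + 9) = ((1/70 + 59) + 39)*(-3) = (4131/70 + 39)*(-3) = (6861/70)*(-3) = -20583/70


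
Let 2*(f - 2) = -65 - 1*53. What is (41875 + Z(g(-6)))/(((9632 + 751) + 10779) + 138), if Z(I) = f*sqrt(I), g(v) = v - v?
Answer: 1675/852 ≈ 1.9660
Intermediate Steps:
g(v) = 0
f = -57 (f = 2 + (-65 - 1*53)/2 = 2 + (-65 - 53)/2 = 2 + (1/2)*(-118) = 2 - 59 = -57)
Z(I) = -57*sqrt(I)
(41875 + Z(g(-6)))/(((9632 + 751) + 10779) + 138) = (41875 - 57*sqrt(0))/(((9632 + 751) + 10779) + 138) = (41875 - 57*0)/((10383 + 10779) + 138) = (41875 + 0)/(21162 + 138) = 41875/21300 = 41875*(1/21300) = 1675/852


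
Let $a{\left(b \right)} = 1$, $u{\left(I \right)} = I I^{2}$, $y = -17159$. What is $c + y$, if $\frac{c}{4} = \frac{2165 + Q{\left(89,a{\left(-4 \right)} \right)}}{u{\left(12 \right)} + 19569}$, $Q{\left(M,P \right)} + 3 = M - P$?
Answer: $- \frac{121808741}{7099} \approx -17159.0$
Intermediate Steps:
$u{\left(I \right)} = I^{3}$
$Q{\left(M,P \right)} = -3 + M - P$ ($Q{\left(M,P \right)} = -3 + \left(M - P\right) = -3 + M - P$)
$c = \frac{3000}{7099}$ ($c = 4 \frac{2165 - -85}{12^{3} + 19569} = 4 \frac{2165 - -85}{1728 + 19569} = 4 \frac{2165 + 85}{21297} = 4 \cdot 2250 \cdot \frac{1}{21297} = 4 \cdot \frac{750}{7099} = \frac{3000}{7099} \approx 0.42259$)
$c + y = \frac{3000}{7099} - 17159 = - \frac{121808741}{7099}$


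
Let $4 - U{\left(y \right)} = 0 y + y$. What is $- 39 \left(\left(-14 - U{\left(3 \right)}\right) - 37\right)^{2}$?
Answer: $-105456$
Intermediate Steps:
$U{\left(y \right)} = 4 - y$ ($U{\left(y \right)} = 4 - \left(0 y + y\right) = 4 - \left(0 + y\right) = 4 - y$)
$- 39 \left(\left(-14 - U{\left(3 \right)}\right) - 37\right)^{2} = - 39 \left(\left(-14 - \left(4 - 3\right)\right) - 37\right)^{2} = - 39 \left(\left(-14 - 1\right) - 37\right)^{2} = - 39 \left(-15 - 37\right)^{2} = - 39 \left(-52\right)^{2} = \left(-39\right) 2704 = -105456$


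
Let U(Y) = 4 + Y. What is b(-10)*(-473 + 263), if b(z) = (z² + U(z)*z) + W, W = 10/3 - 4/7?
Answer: -34180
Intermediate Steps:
W = 58/21 (W = 10*(⅓) - 4*⅐ = 10/3 - 4/7 = 58/21 ≈ 2.7619)
b(z) = 58/21 + z² + z*(4 + z) (b(z) = (z² + (4 + z)*z) + 58/21 = (z² + z*(4 + z)) + 58/21 = 58/21 + z² + z*(4 + z))
b(-10)*(-473 + 263) = (58/21 + 2*(-10)² + 4*(-10))*(-473 + 263) = (58/21 + 2*100 - 40)*(-210) = (58/21 + 200 - 40)*(-210) = (3418/21)*(-210) = -34180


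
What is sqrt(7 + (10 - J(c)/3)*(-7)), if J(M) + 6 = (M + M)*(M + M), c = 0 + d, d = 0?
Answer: I*sqrt(77) ≈ 8.775*I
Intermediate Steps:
c = 0 (c = 0 + 0 = 0)
J(M) = -6 + 4*M**2 (J(M) = -6 + (M + M)*(M + M) = -6 + (2*M)*(2*M) = -6 + 4*M**2)
sqrt(7 + (10 - J(c)/3)*(-7)) = sqrt(7 + (10 - (-6 + 4*0**2)/3)*(-7)) = sqrt(7 + (10 - (-6 + 4*0)/3)*(-7)) = sqrt(7 + (10 - (-6 + 0)/3)*(-7)) = sqrt(7 + (10 - (-6)/3)*(-7)) = sqrt(7 + (10 - 1*(-2))*(-7)) = sqrt(7 + (10 + 2)*(-7)) = sqrt(7 + 12*(-7)) = sqrt(7 - 84) = sqrt(-77) = I*sqrt(77)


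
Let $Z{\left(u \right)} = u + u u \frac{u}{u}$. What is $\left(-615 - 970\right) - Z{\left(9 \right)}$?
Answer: $-1675$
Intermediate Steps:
$Z{\left(u \right)} = u + u^{2}$ ($Z{\left(u \right)} = u + u^{2} \cdot 1 = u + u^{2}$)
$\left(-615 - 970\right) - Z{\left(9 \right)} = \left(-615 - 970\right) - 9 \left(1 + 9\right) = -1585 - 9 \cdot 10 = -1585 - 90 = -1675$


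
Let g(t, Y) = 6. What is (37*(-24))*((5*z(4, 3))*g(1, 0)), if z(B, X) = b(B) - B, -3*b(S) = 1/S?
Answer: 108780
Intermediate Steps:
b(S) = -1/(3*S)
z(B, X) = -B - 1/(3*B) (z(B, X) = -1/(3*B) - B = -B - 1/(3*B))
(37*(-24))*((5*z(4, 3))*g(1, 0)) = (37*(-24))*((5*(-1*4 - ⅓/4))*6) = -888*5*(-4 - ⅓*¼)*6 = -888*5*(-4 - 1/12)*6 = -888*5*(-49/12)*6 = -(-18130)*6 = -888*(-245/2) = 108780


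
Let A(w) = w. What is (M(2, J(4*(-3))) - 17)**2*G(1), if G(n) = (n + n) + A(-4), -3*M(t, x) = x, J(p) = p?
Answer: -338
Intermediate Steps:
M(t, x) = -x/3
G(n) = -4 + 2*n (G(n) = (n + n) - 4 = 2*n - 4 = -4 + 2*n)
(M(2, J(4*(-3))) - 17)**2*G(1) = (-4*(-3)/3 - 17)**2*(-4 + 2*1) = (-1/3*(-12) - 17)**2*(-4 + 2) = (4 - 17)**2*(-2) = (-13)**2*(-2) = 169*(-2) = -338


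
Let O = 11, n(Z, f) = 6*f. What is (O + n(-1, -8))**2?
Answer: 1369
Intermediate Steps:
(O + n(-1, -8))**2 = (11 + 6*(-8))**2 = (11 - 48)**2 = (-37)**2 = 1369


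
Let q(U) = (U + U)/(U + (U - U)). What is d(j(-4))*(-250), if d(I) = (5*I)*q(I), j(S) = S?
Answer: 10000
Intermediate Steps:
q(U) = 2 (q(U) = (2*U)/(U + 0) = (2*U)/U = 2)
d(I) = 10*I (d(I) = (5*I)*2 = 10*I)
d(j(-4))*(-250) = (10*(-4))*(-250) = -40*(-250) = 10000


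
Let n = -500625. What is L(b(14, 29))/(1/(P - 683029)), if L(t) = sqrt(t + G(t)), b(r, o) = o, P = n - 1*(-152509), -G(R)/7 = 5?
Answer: -1031145*I*sqrt(6) ≈ -2.5258e+6*I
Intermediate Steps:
G(R) = -35 (G(R) = -7*5 = -35)
P = -348116 (P = -500625 - 1*(-152509) = -500625 + 152509 = -348116)
L(t) = sqrt(-35 + t) (L(t) = sqrt(t - 35) = sqrt(-35 + t))
L(b(14, 29))/(1/(P - 683029)) = sqrt(-35 + 29)/(1/(-348116 - 683029)) = sqrt(-6)/(1/(-1031145)) = (I*sqrt(6))/(-1/1031145) = (I*sqrt(6))*(-1031145) = -1031145*I*sqrt(6)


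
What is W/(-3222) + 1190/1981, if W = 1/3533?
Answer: 1935165137/3221481258 ≈ 0.60071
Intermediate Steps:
W = 1/3533 ≈ 0.00028305
W/(-3222) + 1190/1981 = (1/3533)/(-3222) + 1190/1981 = (1/3533)*(-1/3222) + 1190*(1/1981) = -1/11383326 + 170/283 = 1935165137/3221481258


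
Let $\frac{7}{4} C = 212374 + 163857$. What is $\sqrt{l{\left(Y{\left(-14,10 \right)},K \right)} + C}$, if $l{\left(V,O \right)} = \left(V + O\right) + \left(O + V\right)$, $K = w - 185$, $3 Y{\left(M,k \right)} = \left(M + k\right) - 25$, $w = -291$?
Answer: $\frac{\sqrt{94381854}}{21} \approx 462.62$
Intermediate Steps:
$Y{\left(M,k \right)} = - \frac{25}{3} + \frac{M}{3} + \frac{k}{3}$ ($Y{\left(M,k \right)} = \frac{\left(M + k\right) - 25}{3} = \frac{-25 + M + k}{3} = - \frac{25}{3} + \frac{M}{3} + \frac{k}{3}$)
$K = -476$ ($K = -291 - 185 = -476$)
$l{\left(V,O \right)} = 2 O + 2 V$ ($l{\left(V,O \right)} = \left(O + V\right) + \left(O + V\right) = 2 O + 2 V$)
$C = \frac{1504924}{7}$ ($C = \frac{4 \left(212374 + 163857\right)}{7} = \frac{4}{7} \cdot 376231 = \frac{1504924}{7} \approx 2.1499 \cdot 10^{5}$)
$\sqrt{l{\left(Y{\left(-14,10 \right)},K \right)} + C} = \sqrt{\left(2 \left(-476\right) + 2 \left(- \frac{25}{3} + \frac{1}{3} \left(-14\right) + \frac{1}{3} \cdot 10\right)\right) + \frac{1504924}{7}} = \sqrt{\left(-952 + 2 \left(- \frac{25}{3} - \frac{14}{3} + \frac{10}{3}\right)\right) + \frac{1504924}{7}} = \sqrt{\left(-952 + 2 \left(- \frac{29}{3}\right)\right) + \frac{1504924}{7}} = \sqrt{\left(-952 - \frac{58}{3}\right) + \frac{1504924}{7}} = \sqrt{- \frac{2914}{3} + \frac{1504924}{7}} = \sqrt{\frac{4494374}{21}} = \frac{\sqrt{94381854}}{21}$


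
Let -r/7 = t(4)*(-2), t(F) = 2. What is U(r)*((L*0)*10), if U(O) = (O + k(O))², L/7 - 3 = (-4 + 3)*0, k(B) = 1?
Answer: 0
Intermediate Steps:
L = 21 (L = 21 + 7*((-4 + 3)*0) = 21 + 7*(-1*0) = 21 + 7*0 = 21 + 0 = 21)
r = 28 (r = -14*(-2) = -7*(-4) = 28)
U(O) = (1 + O)² (U(O) = (O + 1)² = (1 + O)²)
U(r)*((L*0)*10) = (1 + 28)²*((21*0)*10) = 29²*(0*10) = 841*0 = 0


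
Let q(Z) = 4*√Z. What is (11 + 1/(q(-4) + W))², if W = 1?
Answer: 512592/4225 - 11456*I/4225 ≈ 121.32 - 2.7115*I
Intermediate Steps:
(11 + 1/(q(-4) + W))² = (11 + 1/(4*√(-4) + 1))² = (11 + 1/(4*(2*I) + 1))² = (11 + 1/(8*I + 1))² = (11 + 1/(1 + 8*I))² = (11 + (1 - 8*I)/65)²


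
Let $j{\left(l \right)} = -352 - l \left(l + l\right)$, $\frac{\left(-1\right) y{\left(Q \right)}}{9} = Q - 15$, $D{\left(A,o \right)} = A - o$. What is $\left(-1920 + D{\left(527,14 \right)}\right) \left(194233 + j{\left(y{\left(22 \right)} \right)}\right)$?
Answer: $-261621801$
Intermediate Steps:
$y{\left(Q \right)} = 135 - 9 Q$ ($y{\left(Q \right)} = - 9 \left(Q - 15\right) = - 9 \left(-15 + Q\right) = 135 - 9 Q$)
$j{\left(l \right)} = -352 - 2 l^{2}$ ($j{\left(l \right)} = -352 - l 2 l = -352 - 2 l^{2}$)
$\left(-1920 + D{\left(527,14 \right)}\right) \left(194233 + j{\left(y{\left(22 \right)} \right)}\right) = \left(-1920 + \left(527 - 14\right)\right) \left(194233 - \left(352 + 2 \left(135 - 198\right)^{2}\right)\right) = \left(-1920 + 513\right) \left(194233 - \left(352 + 2 \left(-63\right)^{2}\right)\right) = - 1407 \left(194233 - 8290\right) = \left(-1407\right) 185943 = -261621801$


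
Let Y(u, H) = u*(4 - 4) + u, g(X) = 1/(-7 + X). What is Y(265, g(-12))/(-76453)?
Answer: -265/76453 ≈ -0.0034662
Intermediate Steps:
Y(u, H) = u (Y(u, H) = u*0 + u = 0 + u = u)
Y(265, g(-12))/(-76453) = 265/(-76453) = 265*(-1/76453) = -265/76453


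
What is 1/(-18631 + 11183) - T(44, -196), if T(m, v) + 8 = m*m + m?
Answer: -14687457/7448 ≈ -1972.0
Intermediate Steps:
T(m, v) = -8 + m + m**2 (T(m, v) = -8 + (m*m + m) = -8 + (m**2 + m) = -8 + (m + m**2) = -8 + m + m**2)
1/(-18631 + 11183) - T(44, -196) = 1/(-18631 + 11183) - (-8 + 44 + 44**2) = 1/(-7448) - (-8 + 44 + 1936) = -1/7448 - 1*1972 = -1/7448 - 1972 = -14687457/7448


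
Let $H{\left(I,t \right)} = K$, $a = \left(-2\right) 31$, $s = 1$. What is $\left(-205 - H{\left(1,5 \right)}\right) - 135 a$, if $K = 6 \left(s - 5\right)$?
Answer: $8189$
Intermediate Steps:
$a = -62$
$K = -24$ ($K = 6 \left(1 - 5\right) = 6 \left(-4\right) = -24$)
$H{\left(I,t \right)} = -24$
$\left(-205 - H{\left(1,5 \right)}\right) - 135 a = \left(-205 - -24\right) - -8370 = \left(-205 + 24\right) + 8370 = -181 + 8370 = 8189$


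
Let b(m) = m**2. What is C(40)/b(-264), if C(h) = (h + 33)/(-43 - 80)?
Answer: -73/8572608 ≈ -8.5155e-6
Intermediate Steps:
C(h) = -11/41 - h/123 (C(h) = (33 + h)/(-123) = (33 + h)*(-1/123) = -11/41 - h/123)
C(40)/b(-264) = (-11/41 - 1/123*40)/((-264)**2) = (-11/41 - 40/123)/69696 = -73/123*1/69696 = -73/8572608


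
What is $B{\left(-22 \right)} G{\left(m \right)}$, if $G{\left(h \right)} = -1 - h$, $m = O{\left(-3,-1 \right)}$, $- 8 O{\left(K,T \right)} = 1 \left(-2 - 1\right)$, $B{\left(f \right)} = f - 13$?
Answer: $\frac{385}{8} \approx 48.125$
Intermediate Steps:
$B{\left(f \right)} = -13 + f$ ($B{\left(f \right)} = f - 13 = -13 + f$)
$O{\left(K,T \right)} = \frac{3}{8}$ ($O{\left(K,T \right)} = - \frac{1 \left(-2 - 1\right)}{8} = - \frac{1 \left(-3\right)}{8} = \left(- \frac{1}{8}\right) \left(-3\right) = \frac{3}{8}$)
$m = \frac{3}{8} \approx 0.375$
$B{\left(-22 \right)} G{\left(m \right)} = \left(-13 - 22\right) \left(-1 - \frac{3}{8}\right) = - 35 \left(-1 - \frac{3}{8}\right) = \left(-35\right) \left(- \frac{11}{8}\right) = \frac{385}{8}$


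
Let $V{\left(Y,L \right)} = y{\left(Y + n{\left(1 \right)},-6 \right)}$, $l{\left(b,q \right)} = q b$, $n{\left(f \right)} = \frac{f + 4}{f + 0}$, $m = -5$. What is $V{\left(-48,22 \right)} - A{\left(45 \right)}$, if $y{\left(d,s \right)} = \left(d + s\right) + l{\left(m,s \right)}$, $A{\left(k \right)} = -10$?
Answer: $-9$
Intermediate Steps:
$n{\left(f \right)} = \frac{4 + f}{f}$
$l{\left(b,q \right)} = b q$
$y{\left(d,s \right)} = d - 4 s$ ($y{\left(d,s \right)} = \left(d + s\right) - 5 s = d - 4 s$)
$V{\left(Y,L \right)} = 29 + Y$ ($V{\left(Y,L \right)} = \left(Y + \frac{4 + 1}{1}\right) - -24 = \left(Y + 1 \cdot 5\right) + 24 = \left(Y + 5\right) + 24 = \left(5 + Y\right) + 24 = 29 + Y$)
$V{\left(-48,22 \right)} - A{\left(45 \right)} = \left(29 - 48\right) - -10 = -19 + 10 = -9$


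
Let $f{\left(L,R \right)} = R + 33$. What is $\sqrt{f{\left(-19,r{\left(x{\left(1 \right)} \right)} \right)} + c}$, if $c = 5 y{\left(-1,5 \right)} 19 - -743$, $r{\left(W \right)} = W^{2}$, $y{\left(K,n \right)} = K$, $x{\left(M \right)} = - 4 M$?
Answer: $\sqrt{697} \approx 26.401$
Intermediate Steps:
$f{\left(L,R \right)} = 33 + R$
$c = 648$ ($c = 5 \left(-1\right) 19 - -743 = \left(-5\right) 19 + 743 = -95 + 743 = 648$)
$\sqrt{f{\left(-19,r{\left(x{\left(1 \right)} \right)} \right)} + c} = \sqrt{\left(33 + \left(\left(-4\right) 1\right)^{2}\right) + 648} = \sqrt{\left(33 + \left(-4\right)^{2}\right) + 648} = \sqrt{\left(33 + 16\right) + 648} = \sqrt{49 + 648} = \sqrt{697}$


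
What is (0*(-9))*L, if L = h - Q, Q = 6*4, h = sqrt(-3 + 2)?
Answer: 0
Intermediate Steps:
h = I (h = sqrt(-1) = I ≈ 1.0*I)
Q = 24
L = -24 + I (L = I - 1*24 = I - 24 = -24 + I ≈ -24.0 + 1.0*I)
(0*(-9))*L = (0*(-9))*(-24 + I) = 0*(-24 + I) = 0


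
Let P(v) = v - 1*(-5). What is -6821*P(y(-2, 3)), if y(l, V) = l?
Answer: -20463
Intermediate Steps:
P(v) = 5 + v (P(v) = v + 5 = 5 + v)
-6821*P(y(-2, 3)) = -6821*(5 - 2) = -6821*3 = -20463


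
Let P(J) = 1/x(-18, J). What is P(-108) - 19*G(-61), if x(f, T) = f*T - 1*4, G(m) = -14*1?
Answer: 516041/1940 ≈ 266.00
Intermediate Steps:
G(m) = -14
x(f, T) = -4 + T*f (x(f, T) = T*f - 4 = -4 + T*f)
P(J) = 1/(-4 - 18*J) (P(J) = 1/(-4 + J*(-18)) = 1/(-4 - 18*J))
P(-108) - 19*G(-61) = 1/(2*(-2 - 9*(-108))) - 19*(-14) = 1/(2*(-2 + 972)) - 1*(-266) = (½)/970 + 266 = (½)*(1/970) + 266 = 1/1940 + 266 = 516041/1940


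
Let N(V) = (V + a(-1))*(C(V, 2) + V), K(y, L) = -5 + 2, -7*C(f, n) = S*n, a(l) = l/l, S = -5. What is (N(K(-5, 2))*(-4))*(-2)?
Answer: 176/7 ≈ 25.143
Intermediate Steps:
a(l) = 1
C(f, n) = 5*n/7 (C(f, n) = -(-5)*n/7 = 5*n/7)
K(y, L) = -3
N(V) = (1 + V)*(10/7 + V) (N(V) = (V + 1)*((5/7)*2 + V) = (1 + V)*(10/7 + V))
(N(K(-5, 2))*(-4))*(-2) = ((10/7 + (-3)² + (17/7)*(-3))*(-4))*(-2) = ((10/7 + 9 - 51/7)*(-4))*(-2) = ((22/7)*(-4))*(-2) = -88/7*(-2) = 176/7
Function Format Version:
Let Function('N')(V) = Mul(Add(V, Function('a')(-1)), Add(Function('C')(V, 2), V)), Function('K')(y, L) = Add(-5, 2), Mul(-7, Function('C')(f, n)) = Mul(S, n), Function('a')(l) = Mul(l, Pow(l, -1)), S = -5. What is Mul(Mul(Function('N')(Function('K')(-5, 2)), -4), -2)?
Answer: Rational(176, 7) ≈ 25.143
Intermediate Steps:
Function('a')(l) = 1
Function('C')(f, n) = Mul(Rational(5, 7), n) (Function('C')(f, n) = Mul(Rational(-1, 7), Mul(-5, n)) = Mul(Rational(5, 7), n))
Function('K')(y, L) = -3
Function('N')(V) = Mul(Add(1, V), Add(Rational(10, 7), V)) (Function('N')(V) = Mul(Add(V, 1), Add(Mul(Rational(5, 7), 2), V)) = Mul(Add(1, V), Add(Rational(10, 7), V)))
Mul(Mul(Function('N')(Function('K')(-5, 2)), -4), -2) = Mul(Mul(Add(Rational(10, 7), Pow(-3, 2), Mul(Rational(17, 7), -3)), -4), -2) = Mul(Mul(Add(Rational(10, 7), 9, Rational(-51, 7)), -4), -2) = Mul(Mul(Rational(22, 7), -4), -2) = Mul(Rational(-88, 7), -2) = Rational(176, 7)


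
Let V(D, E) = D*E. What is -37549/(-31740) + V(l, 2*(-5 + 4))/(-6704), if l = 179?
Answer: 32886427/26598120 ≈ 1.2364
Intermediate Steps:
-37549/(-31740) + V(l, 2*(-5 + 4))/(-6704) = -37549/(-31740) + (179*(2*(-5 + 4)))/(-6704) = -37549*(-1/31740) + (179*(2*(-1)))*(-1/6704) = 37549/31740 + (179*(-2))*(-1/6704) = 37549/31740 - 358*(-1/6704) = 37549/31740 + 179/3352 = 32886427/26598120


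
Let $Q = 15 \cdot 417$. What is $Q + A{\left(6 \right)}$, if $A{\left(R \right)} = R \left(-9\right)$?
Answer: $6201$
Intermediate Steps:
$A{\left(R \right)} = - 9 R$
$Q = 6255$
$Q + A{\left(6 \right)} = 6255 - 54 = 6201$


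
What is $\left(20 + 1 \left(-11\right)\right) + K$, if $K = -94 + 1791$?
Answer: $1706$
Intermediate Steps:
$K = 1697$
$\left(20 + 1 \left(-11\right)\right) + K = \left(20 + 1 \left(-11\right)\right) + 1697 = \left(20 - 11\right) + 1697 = 9 + 1697 = 1706$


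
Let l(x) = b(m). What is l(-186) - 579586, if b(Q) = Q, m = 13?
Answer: -579573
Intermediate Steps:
l(x) = 13
l(-186) - 579586 = 13 - 579586 = -579573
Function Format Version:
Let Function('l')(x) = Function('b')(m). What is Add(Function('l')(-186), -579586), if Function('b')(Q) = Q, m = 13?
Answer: -579573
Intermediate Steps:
Function('l')(x) = 13
Add(Function('l')(-186), -579586) = Add(13, -579586) = -579573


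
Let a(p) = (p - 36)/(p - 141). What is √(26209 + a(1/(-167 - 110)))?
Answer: √39982936208510/39058 ≈ 161.89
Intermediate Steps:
a(p) = (-36 + p)/(-141 + p)
√(26209 + a(1/(-167 - 110))) = √(26209 + (-36 + 1/(-167 - 110))/(-141 + 1/(-167 - 110))) = √(26209 + (-36 + 1/(-277))/(-141 + 1/(-277))) = √(26209 + (-36 - 1/277)/(-141 - 1/277)) = √(26209 - 9973/277/(-39058/277)) = √(26209 - 277/39058*(-9973/277)) = √(26209 + 9973/39058) = √(1023681095/39058) = √39982936208510/39058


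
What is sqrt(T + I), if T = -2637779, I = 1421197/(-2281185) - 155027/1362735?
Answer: I*sqrt(52642877119388693213285)/141270195 ≈ 1624.1*I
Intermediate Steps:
I = -312250874/423810585 (I = 1421197*(-1/2281185) - 155027*1/1362735 = -8719/13995 - 155027/1362735 = -312250874/423810585 ≈ -0.73677)
sqrt(T + I) = sqrt(-2637779 - 312250874/423810585) = sqrt(-1117918973341589/423810585) = I*sqrt(52642877119388693213285)/141270195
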